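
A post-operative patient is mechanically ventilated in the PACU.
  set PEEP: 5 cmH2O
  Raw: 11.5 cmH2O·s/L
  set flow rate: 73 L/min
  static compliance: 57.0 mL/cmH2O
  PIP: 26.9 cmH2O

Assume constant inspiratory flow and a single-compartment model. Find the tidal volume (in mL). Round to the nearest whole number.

451

Flow: 73 L/min ÷ 60 = 1.2167 L/s.
Equation of motion (constant flow): PIP = Vt/C + R·V̇ + PEEP.
Vt/C = PIP − R·V̇ − PEEP = 26.9 − 13.992 − 5 = 7.908 cmH2O.
Vt = C × 7.908 = 57.0 × 7.908 = 450.76 mL.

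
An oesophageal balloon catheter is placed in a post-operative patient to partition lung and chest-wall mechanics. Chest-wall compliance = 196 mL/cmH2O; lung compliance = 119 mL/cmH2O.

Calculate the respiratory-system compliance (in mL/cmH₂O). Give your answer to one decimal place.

Lung and chest wall are elastances in series: 1/Crs = 1/CL + 1/Ccw.
1/Crs = 1/119 + 1/196 = 0.01351.
Crs = 74.019 mL/cmH2O.

74.0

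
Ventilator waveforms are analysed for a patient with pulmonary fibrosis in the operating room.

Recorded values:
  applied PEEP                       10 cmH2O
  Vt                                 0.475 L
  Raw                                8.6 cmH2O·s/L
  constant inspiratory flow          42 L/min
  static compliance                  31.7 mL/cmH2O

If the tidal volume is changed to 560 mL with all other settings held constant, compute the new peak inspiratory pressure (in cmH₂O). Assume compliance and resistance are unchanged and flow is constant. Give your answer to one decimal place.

33.7

Flow: 42 L/min ÷ 60 = 0.7 L/s.
PIP = Vt/C + R·V̇ + PEEP (constant-flow equation of motion).
Only the elastic term changes: ΔPIP = ΔVt / C = (560 − 475) / 31.7 = 2.681 cmH2O.
Original PIP = 475/31.7 + 8.6×0.7 + 10 = 31.004 cmH2O; new PIP = 31.004 + (2.681) = 33.685 cmH2O.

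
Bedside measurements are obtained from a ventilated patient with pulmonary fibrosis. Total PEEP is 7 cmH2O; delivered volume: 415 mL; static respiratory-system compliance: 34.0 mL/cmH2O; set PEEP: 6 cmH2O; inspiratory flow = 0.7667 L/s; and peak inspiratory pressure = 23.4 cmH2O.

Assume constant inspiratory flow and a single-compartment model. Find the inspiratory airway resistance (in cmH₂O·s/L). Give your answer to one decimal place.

5.5

Total PEEP = 7 cmH2O (set 6 + intrinsic 1); this is the baseline alveolar pressure.
Equation of motion (constant flow): PIP = Vt/C + R·V̇ + PEEP.
R·V̇ = PIP − Vt/C − PEEP = 23.4 − 415/34.0 − 7 = 23.4 − 12.206 − 7 = 4.194 cmH2O.
R = 4.194 / 0.7667 = 5.47 cmH2O·s/L.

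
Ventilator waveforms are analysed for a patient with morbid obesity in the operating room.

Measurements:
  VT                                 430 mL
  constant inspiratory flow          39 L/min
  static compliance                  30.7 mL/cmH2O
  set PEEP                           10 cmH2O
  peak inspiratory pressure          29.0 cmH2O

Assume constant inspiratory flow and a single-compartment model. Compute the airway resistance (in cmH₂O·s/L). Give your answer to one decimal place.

7.7

Flow: 39 L/min ÷ 60 = 0.65 L/s.
Equation of motion (constant flow): PIP = Vt/C + R·V̇ + PEEP.
R·V̇ = PIP − Vt/C − PEEP = 29.0 − 430/30.7 − 10 = 29.0 − 14.007 − 10 = 4.993 cmH2O.
R = 4.993 / 0.65 = 7.682 cmH2O·s/L.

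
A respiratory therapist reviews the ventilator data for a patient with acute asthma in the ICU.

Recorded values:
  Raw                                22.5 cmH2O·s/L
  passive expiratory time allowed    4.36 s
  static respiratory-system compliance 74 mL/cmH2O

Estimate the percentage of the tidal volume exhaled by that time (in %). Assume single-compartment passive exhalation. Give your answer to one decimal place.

92.7

τ = R × C = 22.5 × 74 mL/cmH2O = 22.5 × 0.074 L/cmH2O = 1.665 s.
Passive exhalation: V(t)/V₀ = e^(−t/τ) = e^(−4.36/1.665) = 0.0729.
Fraction exhaled = 1 − 0.0729 = 0.9271 → 92.71%.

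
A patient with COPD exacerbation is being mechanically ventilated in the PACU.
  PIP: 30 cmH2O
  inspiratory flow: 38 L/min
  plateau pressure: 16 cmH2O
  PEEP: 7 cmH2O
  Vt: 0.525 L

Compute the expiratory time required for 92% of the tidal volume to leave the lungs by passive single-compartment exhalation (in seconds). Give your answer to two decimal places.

Flow: 38 L/min ÷ 60 = 0.6333 L/s.
R = (PIP − Pplat)/V̇ = (30 − 16) / 0.6333 = 14.0/0.6333 = 22.106 cmH2O·s/L.
C = Vt/(Pplat − PEEP) = 525.0 / (16 − 7) = 525.0/9.0 = 58.333 mL/cmH2O.
τ = R × C = 22.106 × 0.05833 L/cmH2O = 1.289 s.
t = −τ·ln(1 − 0.92) = −1.289·ln(0.08) = 3.256 s.

3.26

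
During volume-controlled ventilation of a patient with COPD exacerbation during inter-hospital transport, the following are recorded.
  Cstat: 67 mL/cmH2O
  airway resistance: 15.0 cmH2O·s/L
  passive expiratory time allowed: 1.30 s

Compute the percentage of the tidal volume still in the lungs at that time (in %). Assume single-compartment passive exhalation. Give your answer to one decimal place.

27.4

τ = R × C = 15.0 × 67 mL/cmH2O = 15.0 × 0.067 L/cmH2O = 1.005 s.
Passive exhalation: V(t)/V₀ = e^(−t/τ) = e^(−1.30/1.005) = 0.2743.
Fraction remaining = 0.2743 → 27.43%.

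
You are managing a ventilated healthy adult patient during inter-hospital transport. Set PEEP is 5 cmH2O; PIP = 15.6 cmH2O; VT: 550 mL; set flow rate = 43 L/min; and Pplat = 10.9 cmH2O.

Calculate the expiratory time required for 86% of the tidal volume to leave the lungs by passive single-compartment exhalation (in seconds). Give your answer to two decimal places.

Flow: 43 L/min ÷ 60 = 0.7167 L/s.
R = (PIP − Pplat)/V̇ = (15.6 − 10.9) / 0.7167 = 4.7/0.7167 = 6.558 cmH2O·s/L.
C = Vt/(Pplat − PEEP) = 550.0 / (10.9 − 5) = 550.0/5.9 = 93.22 mL/cmH2O.
τ = R × C = 6.558 × 0.09322 L/cmH2O = 0.6113 s.
t = −τ·ln(1 − 0.86) = −0.6113·ln(0.14) = 1.202 s.

1.20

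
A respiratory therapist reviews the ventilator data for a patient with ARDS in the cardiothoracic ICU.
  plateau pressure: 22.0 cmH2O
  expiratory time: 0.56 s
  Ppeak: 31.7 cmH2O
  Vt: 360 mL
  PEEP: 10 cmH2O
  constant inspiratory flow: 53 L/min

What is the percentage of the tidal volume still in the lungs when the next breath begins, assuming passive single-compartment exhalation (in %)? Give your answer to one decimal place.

18.3

Flow: 53 L/min ÷ 60 = 0.8833 L/s.
R = (PIP − Pplat)/V̇ = (31.7 − 22.0) / 0.8833 = 9.7/0.8833 = 10.982 cmH2O·s/L.
C = Vt/(Pplat − PEEP) = 360.0 / (22.0 − 10) = 360.0/12.0 = 30.0 mL/cmH2O.
τ = R × C = 10.982 × 0.03 L/cmH2O = 0.3295 s.
Fraction remaining at end-expiration = e^(−Te/τ) = e^(−0.56/0.3295) = 0.1828 → 18.28%.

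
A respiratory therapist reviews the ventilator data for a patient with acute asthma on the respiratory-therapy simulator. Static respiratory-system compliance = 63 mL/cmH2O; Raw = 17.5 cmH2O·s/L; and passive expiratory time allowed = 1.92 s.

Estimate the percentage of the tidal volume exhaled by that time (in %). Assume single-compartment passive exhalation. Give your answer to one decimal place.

82.5

τ = R × C = 17.5 × 63 mL/cmH2O = 17.5 × 0.063 L/cmH2O = 1.103 s.
Passive exhalation: V(t)/V₀ = e^(−t/τ) = e^(−1.92/1.103) = 0.1754.
Fraction exhaled = 1 − 0.1754 = 0.8246 → 82.46%.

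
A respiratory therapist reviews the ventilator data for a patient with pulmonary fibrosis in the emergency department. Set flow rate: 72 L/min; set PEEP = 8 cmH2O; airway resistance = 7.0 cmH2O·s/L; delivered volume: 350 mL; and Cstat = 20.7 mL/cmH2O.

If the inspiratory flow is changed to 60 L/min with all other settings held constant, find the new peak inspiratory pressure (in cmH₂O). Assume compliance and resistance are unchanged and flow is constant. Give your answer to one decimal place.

Flow: 72 L/min ÷ 60 = 1.2 L/s.
New flow: 60 L/min ÷ 60 = 1 L/s.
PIP = Vt/C + R·V̇ + PEEP (constant-flow equation of motion).
Only the resistive term changes: ΔPIP = R × ΔV̇ = 7.0 × (1 − 1.2) = 7.0 × -0.2 = -1.4 cmH2O.
Original PIP = 350/20.7 + 7.0×1.2 + 8 = 33.308 cmH2O; new PIP = 33.308 + (-1.4) = 31.908 cmH2O.

31.9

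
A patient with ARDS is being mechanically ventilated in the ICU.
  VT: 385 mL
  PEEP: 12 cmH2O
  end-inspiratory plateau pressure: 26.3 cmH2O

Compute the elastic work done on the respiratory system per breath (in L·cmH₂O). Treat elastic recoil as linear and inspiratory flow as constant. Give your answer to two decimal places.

Elastic work ≈ ½ × (Pplat − PEEP) × Vt = 0.5 × (26.3 − 12) × 0.385 L = 0.5 × 14.3 × 0.385 = 2.753 L·cmH2O.

2.75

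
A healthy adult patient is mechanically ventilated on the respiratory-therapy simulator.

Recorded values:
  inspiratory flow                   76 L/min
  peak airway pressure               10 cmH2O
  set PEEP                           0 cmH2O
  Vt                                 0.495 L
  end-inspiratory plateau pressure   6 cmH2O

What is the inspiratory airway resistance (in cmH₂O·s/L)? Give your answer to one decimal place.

3.2

Flow: 76 L/min ÷ 60 = 1.2667 L/s.
Raw = (PIP − Pplat) / flow = (10 − 6) / 1.2667 = 4.0 / 1.2667 = 3.158 cmH2O·s/L.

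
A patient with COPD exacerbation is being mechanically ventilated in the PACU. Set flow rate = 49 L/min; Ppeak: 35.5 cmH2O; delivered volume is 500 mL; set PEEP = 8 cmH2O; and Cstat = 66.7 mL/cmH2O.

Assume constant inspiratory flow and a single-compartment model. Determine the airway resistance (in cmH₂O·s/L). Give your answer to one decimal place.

Flow: 49 L/min ÷ 60 = 0.8167 L/s.
Equation of motion (constant flow): PIP = Vt/C + R·V̇ + PEEP.
R·V̇ = PIP − Vt/C − PEEP = 35.5 − 500/66.7 − 8 = 35.5 − 7.496 − 8 = 20.004 cmH2O.
R = 20.004 / 0.8167 = 24.494 cmH2O·s/L.

24.5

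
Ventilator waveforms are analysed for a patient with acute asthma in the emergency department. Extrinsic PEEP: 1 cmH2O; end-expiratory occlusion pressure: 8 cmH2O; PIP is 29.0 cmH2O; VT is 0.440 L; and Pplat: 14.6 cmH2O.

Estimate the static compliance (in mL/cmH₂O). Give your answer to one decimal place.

End-expiratory occlusion gives total PEEP = 8 cmH2O (intrinsic PEEP = 8 − 1 = 7). Use total PEEP for the elastic gradient.
Cstat = Vt / (Pplat − PEEPtotal) = 440 / (14.6 − 8) = 440 / 6.6 = 66.667 mL/cmH2O.

66.7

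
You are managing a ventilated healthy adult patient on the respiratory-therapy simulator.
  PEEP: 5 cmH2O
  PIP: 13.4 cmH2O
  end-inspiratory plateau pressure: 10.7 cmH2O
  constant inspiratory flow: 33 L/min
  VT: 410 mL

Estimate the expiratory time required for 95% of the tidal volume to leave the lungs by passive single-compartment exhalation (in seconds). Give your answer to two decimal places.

Flow: 33 L/min ÷ 60 = 0.55 L/s.
R = (PIP − Pplat)/V̇ = (13.4 − 10.7) / 0.55 = 2.7/0.55 = 4.909 cmH2O·s/L.
C = Vt/(Pplat − PEEP) = 410.0 / (10.7 − 5) = 410.0/5.7 = 71.93 mL/cmH2O.
τ = R × C = 4.909 × 0.07193 L/cmH2O = 0.3531 s.
t = −τ·ln(1 − 0.95) = −0.3531·ln(0.05) = 1.058 s.

1.06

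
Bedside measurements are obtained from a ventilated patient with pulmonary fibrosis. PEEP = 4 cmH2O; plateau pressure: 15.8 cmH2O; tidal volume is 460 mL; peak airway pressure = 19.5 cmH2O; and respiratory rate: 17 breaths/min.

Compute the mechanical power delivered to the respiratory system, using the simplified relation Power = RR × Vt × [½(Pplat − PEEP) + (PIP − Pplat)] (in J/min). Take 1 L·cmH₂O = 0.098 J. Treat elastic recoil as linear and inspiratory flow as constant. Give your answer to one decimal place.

Per-breath work = Vt × [½(Pplat−PEEP) + (PIP−Pplat)] = 0.460 × [0.5×11.8 + 3.7] = 0.460 × 9.6 = 4.416 L·cmH2O.
Power = 17 × 4.416 = 75.072 L·cmH2O/min.
× 0.098 J/(L·cmH2O) → 7.357 J/min.

7.4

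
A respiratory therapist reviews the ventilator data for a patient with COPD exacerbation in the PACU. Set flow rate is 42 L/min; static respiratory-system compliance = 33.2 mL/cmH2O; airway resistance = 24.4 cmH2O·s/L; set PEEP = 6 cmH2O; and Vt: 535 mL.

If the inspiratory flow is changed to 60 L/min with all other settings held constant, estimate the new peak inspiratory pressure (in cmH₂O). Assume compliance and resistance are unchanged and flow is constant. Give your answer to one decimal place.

Flow: 42 L/min ÷ 60 = 0.7 L/s.
New flow: 60 L/min ÷ 60 = 1 L/s.
PIP = Vt/C + R·V̇ + PEEP (constant-flow equation of motion).
Only the resistive term changes: ΔPIP = R × ΔV̇ = 24.4 × (1 − 0.7) = 24.4 × 0.3 = 7.32 cmH2O.
Original PIP = 535/33.2 + 24.4×0.7 + 6 = 39.194 cmH2O; new PIP = 39.194 + (7.32) = 46.514 cmH2O.

46.5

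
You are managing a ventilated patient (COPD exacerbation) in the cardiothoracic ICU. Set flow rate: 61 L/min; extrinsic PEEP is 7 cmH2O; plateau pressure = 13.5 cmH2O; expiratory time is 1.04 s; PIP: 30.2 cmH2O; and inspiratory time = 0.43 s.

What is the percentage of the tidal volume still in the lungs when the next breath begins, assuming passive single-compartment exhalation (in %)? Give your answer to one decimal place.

Flow: 61 L/min ÷ 60 = 1.0167 L/s.
Vt = flow × Ti = 1.0167 L/s × 0.43 s × 1000 mL/L = 437.18 mL.
R = (PIP − Pplat)/V̇ = (30.2 − 13.5) / 1.0167 = 16.7/1.0167 = 16.426 cmH2O·s/L.
C = Vt/(Pplat − PEEP) = 437.18 / (13.5 − 7) = 437.18/6.5 = 67.258 mL/cmH2O.
τ = R × C = 16.426 × 0.06726 L/cmH2O = 1.105 s.
Fraction remaining at end-expiration = e^(−Te/τ) = e^(−1.04/1.105) = 0.3902 → 39.02%.

39.0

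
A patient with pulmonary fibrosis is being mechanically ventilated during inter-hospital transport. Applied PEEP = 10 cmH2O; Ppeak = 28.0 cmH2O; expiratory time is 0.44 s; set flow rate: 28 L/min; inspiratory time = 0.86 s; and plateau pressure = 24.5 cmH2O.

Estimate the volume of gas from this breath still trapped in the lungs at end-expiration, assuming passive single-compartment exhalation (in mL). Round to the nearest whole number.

48

Flow: 28 L/min ÷ 60 = 0.4667 L/s.
Vt = flow × Ti = 0.4667 L/s × 0.86 s × 1000 mL/L = 401.36 mL.
R = (PIP − Pplat)/V̇ = (28.0 − 24.5) / 0.4667 = 3.5/0.4667 = 7.499 cmH2O·s/L.
C = Vt/(Pplat − PEEP) = 401.36 / (24.5 − 10) = 401.36/14.5 = 27.68 mL/cmH2O.
τ = R × C = 7.499 × 0.02768 L/cmH2O = 0.2076 s.
Fraction remaining = e^(−Te/τ) = e^(−0.44/0.2076) = 0.1201.
Trapped volume = 401.36 × 0.1201 = 48.203 mL.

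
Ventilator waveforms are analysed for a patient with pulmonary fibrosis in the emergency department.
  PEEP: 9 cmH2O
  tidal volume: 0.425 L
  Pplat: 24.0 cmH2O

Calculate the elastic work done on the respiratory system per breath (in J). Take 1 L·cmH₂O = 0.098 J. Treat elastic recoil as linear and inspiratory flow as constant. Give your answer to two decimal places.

0.31

Elastic work ≈ ½ × (Pplat − PEEP) × Vt = 0.5 × (24.0 − 9) × 0.425 L = 0.5 × 15.0 × 0.425 = 3.188 L·cmH2O.
× 0.098 J/(L·cmH2O) → 0.3124 J.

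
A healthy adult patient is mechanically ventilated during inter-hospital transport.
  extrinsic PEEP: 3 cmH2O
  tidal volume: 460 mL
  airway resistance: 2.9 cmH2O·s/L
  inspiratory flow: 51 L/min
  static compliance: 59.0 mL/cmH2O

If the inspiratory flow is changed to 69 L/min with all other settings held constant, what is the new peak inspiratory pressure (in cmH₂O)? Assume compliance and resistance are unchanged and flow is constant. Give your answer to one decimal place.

14.1

Flow: 51 L/min ÷ 60 = 0.85 L/s.
New flow: 69 L/min ÷ 60 = 1.15 L/s.
PIP = Vt/C + R·V̇ + PEEP (constant-flow equation of motion).
Only the resistive term changes: ΔPIP = R × ΔV̇ = 2.9 × (1.15 − 0.85) = 2.9 × 0.3 = 0.87 cmH2O.
Original PIP = 460/59.0 + 2.9×0.85 + 3 = 13.262 cmH2O; new PIP = 13.262 + (0.87) = 14.132 cmH2O.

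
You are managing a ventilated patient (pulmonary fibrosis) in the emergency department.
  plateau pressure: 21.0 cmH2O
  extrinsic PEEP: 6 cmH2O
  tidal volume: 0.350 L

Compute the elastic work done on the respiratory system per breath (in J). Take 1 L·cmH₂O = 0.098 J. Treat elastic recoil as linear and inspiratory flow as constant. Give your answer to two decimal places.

0.26

Elastic work ≈ ½ × (Pplat − PEEP) × Vt = 0.5 × (21.0 − 6) × 0.350 L = 0.5 × 15.0 × 0.350 = 2.625 L·cmH2O.
× 0.098 J/(L·cmH2O) → 0.2573 J.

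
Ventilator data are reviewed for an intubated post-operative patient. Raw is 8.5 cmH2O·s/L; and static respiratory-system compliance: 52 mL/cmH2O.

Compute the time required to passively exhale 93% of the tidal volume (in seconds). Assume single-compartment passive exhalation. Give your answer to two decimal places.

1.18

τ = R × C = 8.5 × 52 mL/cmH2O = 8.5 × 0.052 L/cmH2O = 0.442 s.
Exhaled fraction f = 1 − e^(−t/τ) → t = −τ·ln(1 − f) = −0.442·ln(0.07) = 1.175 s.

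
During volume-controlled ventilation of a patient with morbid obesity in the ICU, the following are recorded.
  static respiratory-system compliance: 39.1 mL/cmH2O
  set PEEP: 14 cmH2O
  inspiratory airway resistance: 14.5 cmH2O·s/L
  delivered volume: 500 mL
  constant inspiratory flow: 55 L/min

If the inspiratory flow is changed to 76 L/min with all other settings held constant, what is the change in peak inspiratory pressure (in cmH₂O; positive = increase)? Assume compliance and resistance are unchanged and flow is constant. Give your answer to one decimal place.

5.1

Flow: 55 L/min ÷ 60 = 0.9167 L/s.
New flow: 76 L/min ÷ 60 = 1.2667 L/s.
PIP = Vt/C + R·V̇ + PEEP (constant-flow equation of motion).
Only the resistive term changes: ΔPIP = R × ΔV̇ = 14.5 × (1.2667 − 0.9167) = 14.5 × 0.35 = 5.075 cmH2O.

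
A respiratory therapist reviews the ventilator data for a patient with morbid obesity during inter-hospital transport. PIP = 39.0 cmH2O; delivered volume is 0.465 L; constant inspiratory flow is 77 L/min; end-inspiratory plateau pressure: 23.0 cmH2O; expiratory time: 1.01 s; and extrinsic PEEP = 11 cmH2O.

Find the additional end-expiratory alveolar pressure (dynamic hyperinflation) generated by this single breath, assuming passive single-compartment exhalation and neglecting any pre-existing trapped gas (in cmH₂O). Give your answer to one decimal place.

Flow: 77 L/min ÷ 60 = 1.2833 L/s.
R = (PIP − Pplat)/V̇ = (39.0 − 23.0) / 1.2833 = 16.0/1.2833 = 12.468 cmH2O·s/L.
C = Vt/(Pplat − PEEP) = 465.0 / (23.0 − 11) = 465.0/12.0 = 38.75 mL/cmH2O.
τ = R × C = 12.468 × 0.03875 L/cmH2O = 0.4831 s.
Fraction remaining = e^(−Te/τ) = e^(−1.01/0.4831) = 0.1236; trapped volume = 465.0 × 0.1236 = 57.474 mL.
Additional alveolar pressure from trapping ≈ V_trapped / C = 57.474 / 38.75 = 1.483 cmH2O.

1.5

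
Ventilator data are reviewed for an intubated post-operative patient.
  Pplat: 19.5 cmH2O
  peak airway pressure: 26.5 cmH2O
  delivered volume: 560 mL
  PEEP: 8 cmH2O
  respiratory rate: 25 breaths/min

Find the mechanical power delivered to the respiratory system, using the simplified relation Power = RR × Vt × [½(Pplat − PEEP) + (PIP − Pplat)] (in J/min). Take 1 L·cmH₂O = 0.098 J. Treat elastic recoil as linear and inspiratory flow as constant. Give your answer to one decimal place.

Per-breath work = Vt × [½(Pplat−PEEP) + (PIP−Pplat)] = 0.560 × [0.5×11.5 + 7.0] = 0.560 × 12.75 = 7.14 L·cmH2O.
Power = 25 × 7.14 = 178.5 L·cmH2O/min.
× 0.098 J/(L·cmH2O) → 17.493 J/min.

17.5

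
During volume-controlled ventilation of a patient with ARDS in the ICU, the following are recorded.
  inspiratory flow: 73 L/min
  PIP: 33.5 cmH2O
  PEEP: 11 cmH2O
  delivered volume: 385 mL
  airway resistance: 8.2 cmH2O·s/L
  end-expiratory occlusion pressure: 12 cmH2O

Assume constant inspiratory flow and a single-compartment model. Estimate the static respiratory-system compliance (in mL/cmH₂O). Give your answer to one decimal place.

Flow: 73 L/min ÷ 60 = 1.2167 L/s.
Total PEEP = 12 cmH2O (set 11 + intrinsic 1); this is the baseline alveolar pressure.
Equation of motion (constant flow): PIP = Vt/C + R·V̇ + PEEP.
Vt/C = PIP − R·V̇ − PEEP = 33.5 − 8.2×1.2167 − 12 = 33.5 − 9.977 − 12 = 11.523 cmH2O.
C = Vt / 11.523 = 385 / 11.523 = 33.411 mL/cmH2O.

33.4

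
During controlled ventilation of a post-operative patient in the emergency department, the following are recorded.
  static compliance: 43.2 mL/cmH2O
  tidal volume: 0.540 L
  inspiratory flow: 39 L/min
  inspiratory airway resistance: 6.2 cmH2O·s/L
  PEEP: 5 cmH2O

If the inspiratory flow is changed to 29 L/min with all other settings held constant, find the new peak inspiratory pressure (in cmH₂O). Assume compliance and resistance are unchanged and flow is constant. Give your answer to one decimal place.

Flow: 39 L/min ÷ 60 = 0.65 L/s.
New flow: 29 L/min ÷ 60 = 0.4833 L/s.
PIP = Vt/C + R·V̇ + PEEP (constant-flow equation of motion).
Only the resistive term changes: ΔPIP = R × ΔV̇ = 6.2 × (0.4833 − 0.65) = 6.2 × -0.1667 = -1.034 cmH2O.
Original PIP = 540/43.2 + 6.2×0.65 + 5 = 21.53 cmH2O; new PIP = 21.53 + (-1.034) = 20.496 cmH2O.

20.5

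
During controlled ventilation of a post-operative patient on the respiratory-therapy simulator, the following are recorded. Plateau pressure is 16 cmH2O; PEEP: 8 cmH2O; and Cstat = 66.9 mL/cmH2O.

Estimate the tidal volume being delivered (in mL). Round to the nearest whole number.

Vt = Cstat × (Pplat − PEEP) = 66.9 × (16 − 8) = 66.9 × 8.0 = 535.2 mL.

535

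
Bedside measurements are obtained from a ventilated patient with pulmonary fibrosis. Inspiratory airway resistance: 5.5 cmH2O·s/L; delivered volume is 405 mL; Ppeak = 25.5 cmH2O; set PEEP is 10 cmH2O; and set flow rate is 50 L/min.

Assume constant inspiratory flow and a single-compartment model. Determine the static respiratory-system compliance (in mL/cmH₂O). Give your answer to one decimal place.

Flow: 50 L/min ÷ 60 = 0.8333 L/s.
Equation of motion (constant flow): PIP = Vt/C + R·V̇ + PEEP.
Vt/C = PIP − R·V̇ − PEEP = 25.5 − 5.5×0.8333 − 10 = 25.5 − 4.583 − 10 = 10.917 cmH2O.
C = Vt / 10.917 = 405 / 10.917 = 37.098 mL/cmH2O.

37.1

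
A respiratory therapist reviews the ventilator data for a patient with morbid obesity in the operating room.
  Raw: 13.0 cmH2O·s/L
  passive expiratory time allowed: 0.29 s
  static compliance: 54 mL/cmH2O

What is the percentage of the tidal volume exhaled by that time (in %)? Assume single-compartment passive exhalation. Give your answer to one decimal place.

33.8

τ = R × C = 13.0 × 54 mL/cmH2O = 13.0 × 0.054 L/cmH2O = 0.702 s.
Passive exhalation: V(t)/V₀ = e^(−t/τ) = e^(−0.29/0.702) = 0.6616.
Fraction exhaled = 1 − 0.6616 = 0.3384 → 33.84%.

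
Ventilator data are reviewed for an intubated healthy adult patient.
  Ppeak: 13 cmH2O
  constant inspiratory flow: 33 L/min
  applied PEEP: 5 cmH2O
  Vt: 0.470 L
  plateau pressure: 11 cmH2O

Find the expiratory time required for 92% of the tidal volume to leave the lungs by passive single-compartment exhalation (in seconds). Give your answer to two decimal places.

Flow: 33 L/min ÷ 60 = 0.55 L/s.
R = (PIP − Pplat)/V̇ = (13 − 11) / 0.55 = 2.0/0.55 = 3.636 cmH2O·s/L.
C = Vt/(Pplat − PEEP) = 470.0 / (11 − 5) = 470.0/6.0 = 78.333 mL/cmH2O.
τ = R × C = 3.636 × 0.07833 L/cmH2O = 0.2848 s.
t = −τ·ln(1 − 0.92) = −0.2848·ln(0.08) = 0.7193 s.

0.72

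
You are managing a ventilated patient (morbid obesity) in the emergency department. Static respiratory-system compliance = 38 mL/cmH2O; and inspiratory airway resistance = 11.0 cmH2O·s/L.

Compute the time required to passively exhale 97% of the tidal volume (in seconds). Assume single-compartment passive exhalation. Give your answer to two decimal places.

τ = R × C = 11.0 × 38 mL/cmH2O = 11.0 × 0.038 L/cmH2O = 0.418 s.
Exhaled fraction f = 1 − e^(−t/τ) → t = −τ·ln(1 − f) = −0.418·ln(0.03) = 1.466 s.

1.47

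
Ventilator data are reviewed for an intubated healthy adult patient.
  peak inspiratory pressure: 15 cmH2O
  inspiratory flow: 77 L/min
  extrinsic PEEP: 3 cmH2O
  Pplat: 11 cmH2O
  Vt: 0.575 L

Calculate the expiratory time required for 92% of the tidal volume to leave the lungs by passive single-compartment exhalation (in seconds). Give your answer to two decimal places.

Flow: 77 L/min ÷ 60 = 1.2833 L/s.
R = (PIP − Pplat)/V̇ = (15 − 11) / 1.2833 = 4.0/1.2833 = 3.117 cmH2O·s/L.
C = Vt/(Pplat − PEEP) = 575.0 / (11 − 3) = 575.0/8.0 = 71.875 mL/cmH2O.
τ = R × C = 3.117 × 0.07188 L/cmH2O = 0.224 s.
t = −τ·ln(1 − 0.92) = −0.224·ln(0.08) = 0.5658 s.

0.57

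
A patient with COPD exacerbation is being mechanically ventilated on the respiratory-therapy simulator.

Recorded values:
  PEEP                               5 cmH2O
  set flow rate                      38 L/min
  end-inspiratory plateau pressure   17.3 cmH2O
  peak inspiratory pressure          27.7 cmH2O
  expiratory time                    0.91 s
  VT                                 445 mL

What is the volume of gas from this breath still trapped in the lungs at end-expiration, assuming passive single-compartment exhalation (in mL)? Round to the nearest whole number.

Flow: 38 L/min ÷ 60 = 0.6333 L/s.
R = (PIP − Pplat)/V̇ = (27.7 − 17.3) / 0.6333 = 10.4/0.6333 = 16.422 cmH2O·s/L.
C = Vt/(Pplat − PEEP) = 445.0 / (17.3 − 5) = 445.0/12.3 = 36.179 mL/cmH2O.
τ = R × C = 16.422 × 0.03618 L/cmH2O = 0.5941 s.
Fraction remaining = e^(−Te/τ) = e^(−0.91/0.5941) = 0.2162.
Trapped volume = 445.0 × 0.2162 = 96.209 mL.

96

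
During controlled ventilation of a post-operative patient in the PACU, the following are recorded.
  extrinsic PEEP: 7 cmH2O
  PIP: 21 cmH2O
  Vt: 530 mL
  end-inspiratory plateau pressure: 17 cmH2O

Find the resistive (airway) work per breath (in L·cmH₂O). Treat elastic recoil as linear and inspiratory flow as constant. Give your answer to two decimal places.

With constant inspiratory flow the resistive pressure is constant at PIP − Pplat = 21 − 17 = 4.0 cmH2O, so resistive work = 4.0 × 0.530 = 2.12 L·cmH2O.

2.12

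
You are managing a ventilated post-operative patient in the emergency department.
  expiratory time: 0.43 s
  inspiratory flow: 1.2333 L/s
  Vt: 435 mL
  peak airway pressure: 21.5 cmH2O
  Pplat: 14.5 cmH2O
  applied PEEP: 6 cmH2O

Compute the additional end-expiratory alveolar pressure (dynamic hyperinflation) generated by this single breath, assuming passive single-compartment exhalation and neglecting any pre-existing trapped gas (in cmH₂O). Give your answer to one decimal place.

R = (PIP − Pplat)/V̇ = (21.5 − 14.5) / 1.2333 = 7.0/1.2333 = 5.676 cmH2O·s/L.
C = Vt/(Pplat − PEEP) = 435.0 / (14.5 − 6) = 435.0/8.5 = 51.176 mL/cmH2O.
τ = R × C = 5.676 × 0.05118 L/cmH2O = 0.2905 s.
Fraction remaining = e^(−Te/τ) = e^(−0.43/0.2905) = 0.2276; trapped volume = 435.0 × 0.2276 = 99.006 mL.
Additional alveolar pressure from trapping ≈ V_trapped / C = 99.006 / 51.176 = 1.935 cmH2O.

1.9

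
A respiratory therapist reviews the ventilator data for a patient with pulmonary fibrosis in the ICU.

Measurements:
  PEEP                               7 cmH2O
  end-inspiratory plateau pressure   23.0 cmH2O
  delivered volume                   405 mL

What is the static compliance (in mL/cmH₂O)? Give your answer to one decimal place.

Cstat = Vt / (Pplat − PEEP) = 405 / (23.0 − 7) = 405 / 16.0 = 25.313 mL/cmH2O.

25.3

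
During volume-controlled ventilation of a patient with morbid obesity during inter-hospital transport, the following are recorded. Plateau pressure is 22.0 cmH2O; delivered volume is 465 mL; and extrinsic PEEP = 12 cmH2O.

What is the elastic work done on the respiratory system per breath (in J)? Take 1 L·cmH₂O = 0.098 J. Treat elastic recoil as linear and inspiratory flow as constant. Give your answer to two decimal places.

Elastic work ≈ ½ × (Pplat − PEEP) × Vt = 0.5 × (22.0 − 12) × 0.465 L = 0.5 × 10.0 × 0.465 = 2.325 L·cmH2O.
× 0.098 J/(L·cmH2O) → 0.2279 J.

0.23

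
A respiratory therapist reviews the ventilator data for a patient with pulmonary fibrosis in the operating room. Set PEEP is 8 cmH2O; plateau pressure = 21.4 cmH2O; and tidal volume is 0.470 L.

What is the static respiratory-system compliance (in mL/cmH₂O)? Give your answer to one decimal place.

35.1

Cstat = Vt / (Pplat − PEEP) = 470 / (21.4 − 8) = 470 / 13.4 = 35.075 mL/cmH2O.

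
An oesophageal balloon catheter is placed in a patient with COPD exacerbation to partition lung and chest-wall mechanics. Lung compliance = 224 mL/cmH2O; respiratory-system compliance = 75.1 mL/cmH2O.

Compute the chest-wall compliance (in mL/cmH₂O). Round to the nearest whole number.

1/Ccw = 1/Crs − 1/CL.
1/Ccw = 1/75.1 − 1/224 = 0.008851.
Ccw = 112.98 mL/cmH2O.

113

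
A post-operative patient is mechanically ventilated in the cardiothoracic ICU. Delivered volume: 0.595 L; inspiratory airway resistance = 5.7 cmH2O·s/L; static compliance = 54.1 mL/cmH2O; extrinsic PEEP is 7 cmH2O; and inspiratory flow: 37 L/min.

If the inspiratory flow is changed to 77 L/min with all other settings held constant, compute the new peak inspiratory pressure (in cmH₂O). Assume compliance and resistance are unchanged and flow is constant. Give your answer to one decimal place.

Flow: 37 L/min ÷ 60 = 0.6167 L/s.
New flow: 77 L/min ÷ 60 = 1.2833 L/s.
PIP = Vt/C + R·V̇ + PEEP (constant-flow equation of motion).
Only the resistive term changes: ΔPIP = R × ΔV̇ = 5.7 × (1.2833 − 0.6167) = 5.7 × 0.6666 = 3.8 cmH2O.
Original PIP = 595/54.1 + 5.7×0.6167 + 7 = 21.513 cmH2O; new PIP = 21.513 + (3.8) = 25.313 cmH2O.

25.3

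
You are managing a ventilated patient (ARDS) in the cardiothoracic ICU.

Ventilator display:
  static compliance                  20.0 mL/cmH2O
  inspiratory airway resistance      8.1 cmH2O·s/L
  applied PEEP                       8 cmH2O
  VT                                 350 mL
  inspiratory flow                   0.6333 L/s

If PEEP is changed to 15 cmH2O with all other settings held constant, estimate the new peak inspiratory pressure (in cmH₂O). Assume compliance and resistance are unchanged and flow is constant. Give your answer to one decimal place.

37.6

PIP = Vt/C + R·V̇ + PEEP (constant-flow equation of motion).
Only the baseline term changes: ΔPIP = ΔPEEP = 15 − 8 = 7.0 cmH2O.
Original PIP = 350/20.0 + 8.1×0.6333 + 8 = 30.63 cmH2O; new PIP = 30.63 + (7.0) = 37.63 cmH2O.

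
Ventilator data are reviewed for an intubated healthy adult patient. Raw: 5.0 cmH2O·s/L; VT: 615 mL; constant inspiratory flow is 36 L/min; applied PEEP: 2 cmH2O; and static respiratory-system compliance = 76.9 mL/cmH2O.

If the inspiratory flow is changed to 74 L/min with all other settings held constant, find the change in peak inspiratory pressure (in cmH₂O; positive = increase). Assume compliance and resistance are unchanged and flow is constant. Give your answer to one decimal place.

3.2

Flow: 36 L/min ÷ 60 = 0.6 L/s.
New flow: 74 L/min ÷ 60 = 1.2333 L/s.
PIP = Vt/C + R·V̇ + PEEP (constant-flow equation of motion).
Only the resistive term changes: ΔPIP = R × ΔV̇ = 5.0 × (1.2333 − 0.6) = 5.0 × 0.6333 = 3.167 cmH2O.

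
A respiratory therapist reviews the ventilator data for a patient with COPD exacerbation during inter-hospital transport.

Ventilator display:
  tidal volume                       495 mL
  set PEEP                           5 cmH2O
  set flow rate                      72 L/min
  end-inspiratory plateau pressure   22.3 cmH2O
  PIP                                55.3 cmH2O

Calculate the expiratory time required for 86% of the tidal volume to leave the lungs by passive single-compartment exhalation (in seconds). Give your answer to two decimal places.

Flow: 72 L/min ÷ 60 = 1.2 L/s.
R = (PIP − Pplat)/V̇ = (55.3 − 22.3) / 1.2 = 33.0/1.2 = 27.5 cmH2O·s/L.
C = Vt/(Pplat − PEEP) = 495.0 / (22.3 − 5) = 495.0/17.3 = 28.613 mL/cmH2O.
τ = R × C = 27.5 × 0.02861 L/cmH2O = 0.7868 s.
t = −τ·ln(1 − 0.86) = −0.7868·ln(0.14) = 1.547 s.

1.55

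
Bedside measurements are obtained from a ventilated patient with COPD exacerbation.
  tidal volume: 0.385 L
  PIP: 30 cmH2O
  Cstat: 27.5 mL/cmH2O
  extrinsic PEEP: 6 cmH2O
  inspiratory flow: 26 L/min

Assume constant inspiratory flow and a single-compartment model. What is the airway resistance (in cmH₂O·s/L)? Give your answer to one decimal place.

Flow: 26 L/min ÷ 60 = 0.4333 L/s.
Equation of motion (constant flow): PIP = Vt/C + R·V̇ + PEEP.
R·V̇ = PIP − Vt/C − PEEP = 30 − 385/27.5 − 6 = 30 − 14.0 − 6 = 10.0 cmH2O.
R = 10.0 / 0.4333 = 23.079 cmH2O·s/L.

23.1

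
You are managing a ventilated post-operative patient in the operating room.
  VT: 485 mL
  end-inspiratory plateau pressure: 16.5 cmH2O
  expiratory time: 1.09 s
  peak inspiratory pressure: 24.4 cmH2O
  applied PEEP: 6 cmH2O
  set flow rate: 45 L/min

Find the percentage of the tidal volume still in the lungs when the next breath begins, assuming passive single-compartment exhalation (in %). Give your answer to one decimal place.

Flow: 45 L/min ÷ 60 = 0.75 L/s.
R = (PIP − Pplat)/V̇ = (24.4 − 16.5) / 0.75 = 7.9/0.75 = 10.533 cmH2O·s/L.
C = Vt/(Pplat − PEEP) = 485.0 / (16.5 − 6) = 485.0/10.5 = 46.19 mL/cmH2O.
τ = R × C = 10.533 × 0.04619 L/cmH2O = 0.4865 s.
Fraction remaining at end-expiration = e^(−Te/τ) = e^(−1.09/0.4865) = 0.1064 → 10.64%.

10.6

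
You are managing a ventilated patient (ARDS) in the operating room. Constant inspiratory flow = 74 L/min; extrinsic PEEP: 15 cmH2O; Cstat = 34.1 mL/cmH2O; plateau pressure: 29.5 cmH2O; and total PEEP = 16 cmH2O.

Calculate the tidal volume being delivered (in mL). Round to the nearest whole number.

End-expiratory occlusion gives total PEEP = 16 cmH2O (intrinsic PEEP = 16 − 15 = 1). Use total PEEP for the elastic gradient.
Vt = Cstat × (Pplat − PEEPtotal) = 34.1 × (29.5 − 16) = 34.1 × 13.5 = 460.35 mL.

460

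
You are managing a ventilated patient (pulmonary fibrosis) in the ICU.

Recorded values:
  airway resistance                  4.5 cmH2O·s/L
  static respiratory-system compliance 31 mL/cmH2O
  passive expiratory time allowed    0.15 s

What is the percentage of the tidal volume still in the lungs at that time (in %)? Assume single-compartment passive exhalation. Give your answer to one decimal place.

τ = R × C = 4.5 × 31 mL/cmH2O = 4.5 × 0.031 L/cmH2O = 0.1395 s.
Passive exhalation: V(t)/V₀ = e^(−t/τ) = e^(−0.15/0.1395) = 0.3412.
Fraction remaining = 0.3412 → 34.12%.

34.1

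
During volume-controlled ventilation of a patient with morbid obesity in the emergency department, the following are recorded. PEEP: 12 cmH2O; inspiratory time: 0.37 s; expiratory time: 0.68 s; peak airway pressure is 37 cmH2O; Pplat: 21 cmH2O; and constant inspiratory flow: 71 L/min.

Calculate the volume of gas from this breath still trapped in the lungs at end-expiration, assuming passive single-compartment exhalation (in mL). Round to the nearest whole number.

156

Flow: 71 L/min ÷ 60 = 1.1833 L/s.
Vt = flow × Ti = 1.1833 L/s × 0.37 s × 1000 mL/L = 437.82 mL.
R = (PIP − Pplat)/V̇ = (37 − 21) / 1.1833 = 16.0/1.1833 = 13.522 cmH2O·s/L.
C = Vt/(Pplat − PEEP) = 437.82 / (21 − 12) = 437.82/9.0 = 48.647 mL/cmH2O.
τ = R × C = 13.522 × 0.04865 L/cmH2O = 0.6578 s.
Fraction remaining = e^(−Te/τ) = e^(−0.68/0.6578) = 0.3557.
Trapped volume = 437.82 × 0.3557 = 155.73 mL.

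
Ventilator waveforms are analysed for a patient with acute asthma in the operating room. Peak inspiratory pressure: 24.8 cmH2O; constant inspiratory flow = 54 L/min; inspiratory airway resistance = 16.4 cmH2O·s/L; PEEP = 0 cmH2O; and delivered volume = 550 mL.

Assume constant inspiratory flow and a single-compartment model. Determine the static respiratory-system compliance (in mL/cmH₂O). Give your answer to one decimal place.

54.8

Flow: 54 L/min ÷ 60 = 0.9 L/s.
Equation of motion (constant flow): PIP = Vt/C + R·V̇ + PEEP.
Vt/C = PIP − R·V̇ − PEEP = 24.8 − 16.4×0.9 − 0 = 24.8 − 14.76 − 0 = 10.04 cmH2O.
C = Vt / 10.04 = 550 / 10.04 = 54.781 mL/cmH2O.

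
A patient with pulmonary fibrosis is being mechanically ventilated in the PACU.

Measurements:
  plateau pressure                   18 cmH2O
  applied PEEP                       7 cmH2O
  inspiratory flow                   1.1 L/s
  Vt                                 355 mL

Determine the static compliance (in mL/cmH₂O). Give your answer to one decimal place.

Cstat = Vt / (Pplat − PEEP) = 355 / (18 − 7) = 355 / 11.0 = 32.273 mL/cmH2O.

32.3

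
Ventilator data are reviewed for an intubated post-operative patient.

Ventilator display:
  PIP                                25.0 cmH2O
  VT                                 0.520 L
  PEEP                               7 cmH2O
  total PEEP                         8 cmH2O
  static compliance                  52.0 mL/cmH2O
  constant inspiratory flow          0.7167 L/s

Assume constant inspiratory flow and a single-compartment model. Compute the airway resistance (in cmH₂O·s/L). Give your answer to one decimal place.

Total PEEP = 8 cmH2O (set 7 + intrinsic 1); this is the baseline alveolar pressure.
Equation of motion (constant flow): PIP = Vt/C + R·V̇ + PEEP.
R·V̇ = PIP − Vt/C − PEEP = 25.0 − 520/52.0 − 8 = 25.0 − 10.0 − 8 = 7.0 cmH2O.
R = 7.0 / 0.7167 = 9.767 cmH2O·s/L.

9.8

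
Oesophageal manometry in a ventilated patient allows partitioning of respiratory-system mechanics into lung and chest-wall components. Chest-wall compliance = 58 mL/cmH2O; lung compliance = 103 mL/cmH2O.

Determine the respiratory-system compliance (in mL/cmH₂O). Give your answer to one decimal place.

37.1

Lung and chest wall are elastances in series: 1/Crs = 1/CL + 1/Ccw.
1/Crs = 1/103 + 1/58 = 0.02695.
Crs = 37.106 mL/cmH2O.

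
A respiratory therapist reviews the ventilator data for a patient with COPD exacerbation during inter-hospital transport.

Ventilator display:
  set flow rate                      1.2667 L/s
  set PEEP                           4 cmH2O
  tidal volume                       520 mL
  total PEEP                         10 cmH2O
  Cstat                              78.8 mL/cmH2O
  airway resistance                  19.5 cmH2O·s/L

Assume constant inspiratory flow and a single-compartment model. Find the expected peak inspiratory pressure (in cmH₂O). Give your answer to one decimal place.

Total PEEP = 10 cmH2O (set 4 + intrinsic 6); this is the baseline alveolar pressure.
Equation of motion (constant flow): PIP = Vt/C + R·V̇ + PEEP.
PIP = 520/78.8 + 19.5×1.2667 + 10 = 6.599 + 24.701 + 10 = 41.3 cmH2O.

41.3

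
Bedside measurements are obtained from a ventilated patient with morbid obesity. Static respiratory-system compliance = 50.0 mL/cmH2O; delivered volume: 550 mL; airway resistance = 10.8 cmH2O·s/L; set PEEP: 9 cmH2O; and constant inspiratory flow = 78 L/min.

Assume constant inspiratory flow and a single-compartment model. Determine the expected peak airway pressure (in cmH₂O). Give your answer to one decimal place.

Flow: 78 L/min ÷ 60 = 1.3 L/s.
Equation of motion (constant flow): PIP = Vt/C + R·V̇ + PEEP.
PIP = 550/50.0 + 10.8×1.3 + 9 = 11.0 + 14.04 + 9 = 34.04 cmH2O.

34.0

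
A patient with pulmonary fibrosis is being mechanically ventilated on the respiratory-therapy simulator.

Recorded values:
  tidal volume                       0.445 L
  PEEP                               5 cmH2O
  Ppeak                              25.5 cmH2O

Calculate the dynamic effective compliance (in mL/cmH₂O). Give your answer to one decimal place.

Dynamic compliance = Vt / (PIP − PEEP) = 445 / (25.5 − 5) = 445 / 20.5 = 21.707 mL/cmH2O.

21.7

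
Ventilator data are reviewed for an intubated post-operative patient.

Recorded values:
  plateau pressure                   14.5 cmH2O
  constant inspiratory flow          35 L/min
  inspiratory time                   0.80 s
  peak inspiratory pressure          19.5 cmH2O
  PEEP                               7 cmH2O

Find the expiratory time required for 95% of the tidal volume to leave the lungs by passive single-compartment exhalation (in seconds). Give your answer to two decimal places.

Flow: 35 L/min ÷ 60 = 0.5833 L/s.
Vt = flow × Ti = 0.5833 L/s × 0.80 s × 1000 mL/L = 466.64 mL.
R = (PIP − Pplat)/V̇ = (19.5 − 14.5) / 0.5833 = 5.0/0.5833 = 8.572 cmH2O·s/L.
C = Vt/(Pplat − PEEP) = 466.64 / (14.5 − 7) = 466.64/7.5 = 62.219 mL/cmH2O.
τ = R × C = 8.572 × 0.06222 L/cmH2O = 0.5333 s.
t = −τ·ln(1 − 0.95) = −0.5333·ln(0.05) = 1.598 s.

1.60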